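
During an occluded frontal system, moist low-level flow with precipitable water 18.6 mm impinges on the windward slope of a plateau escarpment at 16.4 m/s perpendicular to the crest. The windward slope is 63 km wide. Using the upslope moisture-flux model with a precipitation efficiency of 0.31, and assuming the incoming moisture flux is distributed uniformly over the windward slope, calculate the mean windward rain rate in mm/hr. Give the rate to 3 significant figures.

Incoming column moisture flux per unit ridge length: F = V × PW = 16.4 × 18.6 = 305.04 mm·m/s.
Spread over the 63 km slope with efficiency ε = 0.31: R = ε·F/W = 0.31 × 305.04 / 63000 m = 1.501e-03 mm/s.
R = 1.501e-03 × 3600 = 5.40 mm/hr.

R ≈ 5.40 mm/hr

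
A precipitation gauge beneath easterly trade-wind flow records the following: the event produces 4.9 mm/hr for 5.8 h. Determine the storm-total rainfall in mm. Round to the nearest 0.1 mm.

Total = Σ Rᵢ Δtᵢ = 4.9 × 5.8
      = 28.42 = 28.4 mm.

total ≈ 28.4 mm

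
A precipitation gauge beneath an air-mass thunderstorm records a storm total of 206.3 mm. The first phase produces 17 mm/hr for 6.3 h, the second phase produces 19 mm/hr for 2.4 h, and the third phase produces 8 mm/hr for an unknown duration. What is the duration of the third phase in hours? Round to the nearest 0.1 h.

Known phases: 17 × 6.3 + 19 × 2.4 = 107.1 + 45.6 = 152.7 mm.
Remaining depth = 206.3 − 152.7 = 53.6 mm.
Duration = 53.6 / 8 = 6.7 h.

duration ≈ 6.7 h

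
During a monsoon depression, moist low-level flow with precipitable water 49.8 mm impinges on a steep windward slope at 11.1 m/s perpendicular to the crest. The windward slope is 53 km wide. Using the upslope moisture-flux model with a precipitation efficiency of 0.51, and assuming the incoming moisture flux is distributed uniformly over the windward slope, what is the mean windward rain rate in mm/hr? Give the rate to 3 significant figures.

Incoming column moisture flux per unit ridge length: F = V × PW = 11.1 × 49.8 = 552.78 mm·m/s.
Spread over the 53 km slope with efficiency ε = 0.51: R = ε·F/W = 0.51 × 552.78 / 53000 m = 5.319e-03 mm/s.
R = 5.319e-03 × 3600 = 19.1 mm/hr.

R ≈ 19.1 mm/hr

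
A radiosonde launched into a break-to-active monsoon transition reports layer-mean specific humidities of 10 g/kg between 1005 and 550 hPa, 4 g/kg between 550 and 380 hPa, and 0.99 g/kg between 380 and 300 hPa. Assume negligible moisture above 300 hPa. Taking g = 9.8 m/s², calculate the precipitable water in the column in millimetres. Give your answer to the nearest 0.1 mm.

Precipitable water is the column-integrated vapour mass per unit area: PW = (1/g) Σ q̄ Δp, with q in kg/kg and Δp in Pa (1 kg/m² of water = 1 mm).
Layer 1005–550 hPa: Δp = 455 hPa = 45500 Pa, q̄ = 0.01 kg/kg → 0.01 × 45500 / 9.8 = 46.43 mm
Layer 550–380 hPa: Δp = 170 hPa = 17000 Pa, q̄ = 0.004 kg/kg → 0.004 × 17000 / 9.8 = 6.94 mm
Layer 380–300 hPa: Δp = 80 hPa = 8000 Pa, q̄ = 0.00099 kg/kg → 0.00099 × 8000 / 9.8 = 0.81 mm
PW = 46.43 + 6.94 + 0.81 = 54.18 ≈ 54.2 mm.

PW ≈ 54.2 mm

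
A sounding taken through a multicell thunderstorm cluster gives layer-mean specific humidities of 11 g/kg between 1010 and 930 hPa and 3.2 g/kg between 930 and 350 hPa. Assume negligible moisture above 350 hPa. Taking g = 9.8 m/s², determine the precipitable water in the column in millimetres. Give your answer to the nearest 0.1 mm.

Precipitable water is the column-integrated vapour mass per unit area: PW = (1/g) Σ q̄ Δp, with q in kg/kg and Δp in Pa (1 kg/m² of water = 1 mm).
Layer 1010–930 hPa: Δp = 80 hPa = 8000 Pa, q̄ = 0.011 kg/kg → 0.011 × 8000 / 9.8 = 8.98 mm
Layer 930–350 hPa: Δp = 580 hPa = 58000 Pa, q̄ = 0.0032 kg/kg → 0.0032 × 58000 / 9.8 = 18.94 mm
PW = 8.98 + 18.94 = 27.92 ≈ 27.9 mm.

PW ≈ 27.9 mm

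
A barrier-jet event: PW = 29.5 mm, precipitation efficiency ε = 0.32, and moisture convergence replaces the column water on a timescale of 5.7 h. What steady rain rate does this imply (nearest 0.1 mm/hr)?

Each overturning extracts ε × PW = 0.32 × 29.5 = 9.44 mm.
Rate = ε·PW / τ = 9.44 / 5.7 h = 1.7 mm/hr.

R ≈ 1.7 mm/hr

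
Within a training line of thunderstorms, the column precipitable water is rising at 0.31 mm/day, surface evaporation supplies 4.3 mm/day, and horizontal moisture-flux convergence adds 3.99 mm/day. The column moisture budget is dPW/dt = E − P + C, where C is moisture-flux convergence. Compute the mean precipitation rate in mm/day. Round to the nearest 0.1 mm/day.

P ≈ 8.0 mm/day

dPW/dt = +0.31 mm/day.
P = E + C − dPW/dt = 4.3 + (3.99) − (+0.31) = 8.0 mm/day.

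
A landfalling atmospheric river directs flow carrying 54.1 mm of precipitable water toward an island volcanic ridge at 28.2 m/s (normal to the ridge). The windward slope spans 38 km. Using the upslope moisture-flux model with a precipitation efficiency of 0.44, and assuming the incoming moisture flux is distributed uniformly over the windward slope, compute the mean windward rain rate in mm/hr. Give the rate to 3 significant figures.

Incoming column moisture flux per unit ridge length: F = V × PW = 28.2 × 54.1 = 1525.62 mm·m/s.
Spread over the 38 km slope with efficiency ε = 0.44: R = ε·F/W = 0.44 × 1525.62 / 38000 m = 1.767e-02 mm/s.
R = 1.767e-02 × 3600 = 63.6 mm/hr.

R ≈ 63.6 mm/hr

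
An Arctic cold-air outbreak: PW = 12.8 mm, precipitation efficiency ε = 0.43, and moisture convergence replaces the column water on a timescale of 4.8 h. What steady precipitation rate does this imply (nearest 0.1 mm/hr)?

R ≈ 1.1 mm/hr

Each overturning extracts ε × PW = 0.43 × 12.8 = 5.504 mm.
Rate = ε·PW / τ = 5.504 / 4.8 h = 1.1 mm/hr.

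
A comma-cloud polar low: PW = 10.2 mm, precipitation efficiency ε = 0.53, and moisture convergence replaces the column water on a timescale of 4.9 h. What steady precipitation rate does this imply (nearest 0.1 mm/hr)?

R ≈ 1.1 mm/hr

Each overturning extracts ε × PW = 0.53 × 10.2 = 5.406 mm.
Rate = ε·PW / τ = 5.406 / 4.9 h = 1.1 mm/hr.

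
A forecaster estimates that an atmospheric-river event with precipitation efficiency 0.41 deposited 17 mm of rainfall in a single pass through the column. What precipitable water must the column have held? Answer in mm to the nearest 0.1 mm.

PW ≈ 41.5 mm

PW = rainfall / ε = 17 / 0.41 = 41.5 mm.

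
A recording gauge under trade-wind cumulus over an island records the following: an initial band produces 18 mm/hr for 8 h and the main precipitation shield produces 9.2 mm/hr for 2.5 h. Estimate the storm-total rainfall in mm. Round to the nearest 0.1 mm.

Total = Σ Rᵢ Δtᵢ = 18 × 8 + 9.2 × 2.5
      = 144 + 23 = 167.0 mm.

total ≈ 167.0 mm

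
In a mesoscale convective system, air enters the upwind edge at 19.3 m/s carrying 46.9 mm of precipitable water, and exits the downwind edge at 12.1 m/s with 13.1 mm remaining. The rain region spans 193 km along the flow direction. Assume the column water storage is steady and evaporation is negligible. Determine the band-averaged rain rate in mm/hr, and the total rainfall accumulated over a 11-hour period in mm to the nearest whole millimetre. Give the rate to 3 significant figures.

Column moisture flux per unit crosswind length is F = V × PW.
Inflow: F_in = 19.3 × 46.9 = 905.17 mm·m/s
Outflow: F_out = 12.1 × 13.1 = 158.51 mm·m/s
Steady-state rate R = (F_in − F_out)/L = (905.17 − 158.51) / 193000 m = 3.869e-03 mm/s.
R = 3.869e-03 × 3600 = 13.9 mm/hr.
Over 11 h: total = 13.9 × 11 = 152.9 ≈ 153 mm.

R ≈ 13.9 mm/hr; total ≈ 153 mm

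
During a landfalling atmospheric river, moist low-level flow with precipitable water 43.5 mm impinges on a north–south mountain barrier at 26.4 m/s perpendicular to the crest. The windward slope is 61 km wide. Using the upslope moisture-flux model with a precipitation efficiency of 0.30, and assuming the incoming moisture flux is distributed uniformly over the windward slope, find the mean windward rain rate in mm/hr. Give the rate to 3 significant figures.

Incoming column moisture flux per unit ridge length: F = V × PW = 26.4 × 43.5 = 1148.4 mm·m/s.
Spread over the 61 km slope with efficiency ε = 0.30: R = ε·F/W = 0.30 × 1148.4 / 61000 m = 5.648e-03 mm/s.
R = 5.648e-03 × 3600 = 20.3 mm/hr.

R ≈ 20.3 mm/hr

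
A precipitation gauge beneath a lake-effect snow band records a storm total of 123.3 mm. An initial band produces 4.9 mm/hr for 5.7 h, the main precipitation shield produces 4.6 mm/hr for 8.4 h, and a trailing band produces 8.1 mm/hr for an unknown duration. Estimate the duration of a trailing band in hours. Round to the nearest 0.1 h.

duration ≈ 7.0 h

Known phases: 4.9 × 5.7 + 4.6 × 8.4 = 27.93 + 38.64 = 66.57 mm.
Remaining depth = 123.3 − 66.57 = 56.73 mm.
Duration = 56.73 / 8.1 = 7.0 h.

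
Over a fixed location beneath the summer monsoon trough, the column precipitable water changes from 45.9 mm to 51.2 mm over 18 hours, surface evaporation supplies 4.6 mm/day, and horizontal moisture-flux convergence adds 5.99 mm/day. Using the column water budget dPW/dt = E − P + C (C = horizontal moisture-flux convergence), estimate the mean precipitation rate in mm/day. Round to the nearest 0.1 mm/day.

P ≈ 3.5 mm/day

dPW/dt = (51.2 − 45.9) mm / (18/24 day) = +7.067 mm/day.
P = E + C − dPW/dt = 4.6 + (5.99) − (+7.067) = 3.5 mm/day.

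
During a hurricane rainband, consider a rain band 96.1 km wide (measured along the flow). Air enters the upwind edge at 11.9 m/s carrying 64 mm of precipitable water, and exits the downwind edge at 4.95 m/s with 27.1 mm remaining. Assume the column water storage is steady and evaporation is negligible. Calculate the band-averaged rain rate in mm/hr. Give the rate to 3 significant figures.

Column moisture flux per unit crosswind length is F = V × PW.
Inflow: F_in = 11.9 × 64 = 761.6 mm·m/s
Outflow: F_out = 4.95 × 27.1 = 134.145 mm·m/s
Steady-state rate R = (F_in − F_out)/L = (761.6 − 134.145) / 96100 m = 6.529e-03 mm/s.
R = 6.529e-03 × 3600 = 23.5 mm/hr.

R ≈ 23.5 mm/hr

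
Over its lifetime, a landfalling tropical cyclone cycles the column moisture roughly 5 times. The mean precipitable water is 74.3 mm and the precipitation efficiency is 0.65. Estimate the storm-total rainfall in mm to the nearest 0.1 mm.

rainfall ≈ 241.5 mm

Each cycle deposits ε × PW = 0.65 × 74.3 = 48.295 mm.
Over 5 cycles: 5 × 48.295 = 241.5 mm.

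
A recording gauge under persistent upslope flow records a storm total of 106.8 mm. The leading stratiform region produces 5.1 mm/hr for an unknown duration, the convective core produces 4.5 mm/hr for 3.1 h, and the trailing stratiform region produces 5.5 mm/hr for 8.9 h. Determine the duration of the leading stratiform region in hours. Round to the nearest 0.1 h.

duration ≈ 8.6 h

Known phases: 4.5 × 3.1 + 5.5 × 8.9 = 13.95 + 48.95 = 62.9 mm.
Remaining depth = 106.8 − 62.9 = 43.9 mm.
Duration = 43.9 / 5.1 = 8.6 h.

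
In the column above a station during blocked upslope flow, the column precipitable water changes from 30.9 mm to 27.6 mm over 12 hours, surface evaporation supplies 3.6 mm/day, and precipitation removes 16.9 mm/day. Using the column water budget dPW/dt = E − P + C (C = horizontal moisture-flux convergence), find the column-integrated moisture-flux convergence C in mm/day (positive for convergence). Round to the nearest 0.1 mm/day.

dPW/dt = (27.6 − 30.9) mm / (12/24 day) = -6.600 mm/day.
C = dPW/dt − E + P = (-6.600) − 3.6 + 16.9 = 6.7 mm/day.

C ≈ 6.7 mm/day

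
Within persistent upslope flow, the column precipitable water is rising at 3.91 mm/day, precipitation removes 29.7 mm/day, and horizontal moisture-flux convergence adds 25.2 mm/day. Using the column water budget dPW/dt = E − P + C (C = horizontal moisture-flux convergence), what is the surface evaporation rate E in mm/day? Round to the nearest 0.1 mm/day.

dPW/dt = +3.91 mm/day.
E = dPW/dt + P − C = (+3.91) + 29.7 − (25.2) = 8.4 mm/day.

E ≈ 8.4 mm/day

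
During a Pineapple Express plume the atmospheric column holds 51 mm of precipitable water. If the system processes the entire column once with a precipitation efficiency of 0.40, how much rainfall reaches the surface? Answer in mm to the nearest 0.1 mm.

rainfall ≈ 20.4 mm

Rainfall = ε × PW = 0.40 × 51 = 20.4 mm.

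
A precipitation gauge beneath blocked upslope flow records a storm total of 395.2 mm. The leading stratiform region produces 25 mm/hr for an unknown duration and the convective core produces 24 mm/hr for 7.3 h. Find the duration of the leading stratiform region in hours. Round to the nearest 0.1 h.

Known phases: 24 × 7.3 = 175.2 mm.
Remaining depth = 395.2 − 175.2 = 220 mm.
Duration = 220 / 25 = 8.8 h.

duration ≈ 8.8 h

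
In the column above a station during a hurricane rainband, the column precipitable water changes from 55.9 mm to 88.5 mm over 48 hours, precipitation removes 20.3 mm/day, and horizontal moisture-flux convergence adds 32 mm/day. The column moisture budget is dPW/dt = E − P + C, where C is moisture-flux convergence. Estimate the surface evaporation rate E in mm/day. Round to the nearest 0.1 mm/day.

dPW/dt = (88.5 − 55.9) mm / (48/24 day) = +16.300 mm/day.
E = dPW/dt + P − C = (+16.300) + 20.3 − (32) = 4.6 mm/day.

E ≈ 4.6 mm/day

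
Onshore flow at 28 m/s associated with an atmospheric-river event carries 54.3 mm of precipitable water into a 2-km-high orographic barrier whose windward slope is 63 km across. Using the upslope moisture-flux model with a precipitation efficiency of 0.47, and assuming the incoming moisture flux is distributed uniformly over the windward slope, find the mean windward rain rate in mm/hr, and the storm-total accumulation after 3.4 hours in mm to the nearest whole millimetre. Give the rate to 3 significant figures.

R ≈ 40.8 mm/hr; total ≈ 139 mm

Incoming column moisture flux per unit ridge length: F = V × PW = 28 × 54.3 = 1520.4 mm·m/s.
Spread over the 63 km slope with efficiency ε = 0.47: R = ε·F/W = 0.47 × 1520.4 / 63000 m = 1.134e-02 mm/s.
R = 1.134e-02 × 3600 = 40.8 mm/hr.
Over 3.4 h: total = 40.8 × 3.4 = 138.72 ≈ 139 mm.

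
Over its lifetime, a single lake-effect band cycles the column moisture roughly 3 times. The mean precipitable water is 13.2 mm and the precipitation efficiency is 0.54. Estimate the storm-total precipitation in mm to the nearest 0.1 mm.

precipitation ≈ 21.4 mm

Each cycle deposits ε × PW = 0.54 × 13.2 = 7.128 mm.
Over 3 cycles: 3 × 7.128 = 21.4 mm.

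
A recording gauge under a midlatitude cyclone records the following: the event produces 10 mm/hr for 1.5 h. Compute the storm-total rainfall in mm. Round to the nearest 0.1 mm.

Total = Σ Rᵢ Δtᵢ = 10 × 1.5
      = 15 = 15.0 mm.

total ≈ 15.0 mm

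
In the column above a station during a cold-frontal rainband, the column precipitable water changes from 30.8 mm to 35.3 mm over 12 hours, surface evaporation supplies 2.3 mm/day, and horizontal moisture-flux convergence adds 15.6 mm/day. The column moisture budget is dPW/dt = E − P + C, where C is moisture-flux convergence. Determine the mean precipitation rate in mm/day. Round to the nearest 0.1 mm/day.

P ≈ 8.9 mm/day

dPW/dt = (35.3 − 30.8) mm / (12/24 day) = +9.000 mm/day.
P = E + C − dPW/dt = 2.3 + (15.6) − (+9.000) = 8.9 mm/day.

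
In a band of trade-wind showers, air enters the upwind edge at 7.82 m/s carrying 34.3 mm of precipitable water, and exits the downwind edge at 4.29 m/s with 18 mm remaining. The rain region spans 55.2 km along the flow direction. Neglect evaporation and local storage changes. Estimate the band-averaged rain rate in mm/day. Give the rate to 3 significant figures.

R ≈ 299 mm/day

Column moisture flux per unit crosswind length is F = V × PW.
Inflow: F_in = 7.82 × 34.3 = 268.226 mm·m/s
Outflow: F_out = 4.29 × 18 = 77.22 mm·m/s
Steady-state rate R = (F_in − F_out)/L = (268.226 − 77.22) / 55200 m = 3.460e-03 mm/s.
R = 3.460e-03 × 3600 × 24 = 299 mm/day.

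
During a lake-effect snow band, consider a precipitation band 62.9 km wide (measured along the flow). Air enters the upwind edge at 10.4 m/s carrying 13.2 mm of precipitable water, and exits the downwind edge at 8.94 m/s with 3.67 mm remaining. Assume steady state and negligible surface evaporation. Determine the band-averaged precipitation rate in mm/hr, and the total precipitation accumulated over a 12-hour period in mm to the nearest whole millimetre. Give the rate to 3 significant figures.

R ≈ 5.98 mm/hr; total ≈ 72 mm

Column moisture flux per unit crosswind length is F = V × PW.
Inflow: F_in = 10.4 × 13.2 = 137.28 mm·m/s
Outflow: F_out = 8.94 × 3.67 = 32.8098 mm·m/s
Steady-state rate R = (F_in − F_out)/L = (137.28 − 32.8098) / 62900 m = 1.661e-03 mm/s.
R = 1.661e-03 × 3600 = 5.98 mm/hr.
Over 12 h: total = 5.98 × 12 = 71.76 ≈ 72 mm.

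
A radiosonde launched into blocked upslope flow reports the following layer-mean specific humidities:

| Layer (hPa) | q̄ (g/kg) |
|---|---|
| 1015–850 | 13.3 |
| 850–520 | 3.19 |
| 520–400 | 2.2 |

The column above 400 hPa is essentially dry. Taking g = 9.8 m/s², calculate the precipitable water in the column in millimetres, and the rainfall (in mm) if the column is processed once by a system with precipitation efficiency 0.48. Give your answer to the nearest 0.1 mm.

PW ≈ 35.8 mm; rainfall ≈ 17.2 mm

Precipitable water is the column-integrated vapour mass per unit area: PW = (1/g) Σ q̄ Δp, with q in kg/kg and Δp in Pa (1 kg/m² of water = 1 mm).
Layer 1015–850 hPa: Δp = 165 hPa = 16500 Pa, q̄ = 0.0133 kg/kg → 0.0133 × 16500 / 9.8 = 22.39 mm
Layer 850–520 hPa: Δp = 330 hPa = 33000 Pa, q̄ = 0.00319 kg/kg → 0.00319 × 33000 / 9.8 = 10.74 mm
Layer 520–400 hPa: Δp = 120 hPa = 12000 Pa, q̄ = 0.0022 kg/kg → 0.0022 × 12000 / 9.8 = 2.69 mm
PW = 22.39 + 10.74 + 2.69 = 35.82 ≈ 35.8 mm.
Rainfall = ε × PW = 0.48 × 35.8 = 17.2 mm.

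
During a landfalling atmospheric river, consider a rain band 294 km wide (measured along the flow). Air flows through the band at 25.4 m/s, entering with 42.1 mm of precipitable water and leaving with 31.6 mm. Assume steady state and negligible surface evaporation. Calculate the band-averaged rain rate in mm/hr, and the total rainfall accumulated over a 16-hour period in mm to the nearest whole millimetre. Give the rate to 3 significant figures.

Column moisture flux per unit crosswind length is F = V × PW.
Inflow: F_in = 25.4 × 42.1 = 1069.34 mm·m/s
Outflow: F_out = 25.4 × 31.6 = 802.64 mm·m/s
Steady-state rate R = (F_in − F_out)/L = (1069.34 − 802.64) / 294000 m = 9.071e-04 mm/s.
R = 9.071e-04 × 3600 = 3.27 mm/hr.
Over 16 h: total = 3.27 × 16 = 52.32 ≈ 52 mm.

R ≈ 3.27 mm/hr; total ≈ 52 mm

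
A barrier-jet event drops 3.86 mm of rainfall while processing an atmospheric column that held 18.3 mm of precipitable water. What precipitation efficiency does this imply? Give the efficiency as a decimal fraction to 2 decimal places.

ε ≈ 0.21

ε = rainfall / PW = 3.86 / 18.3 = 0.21.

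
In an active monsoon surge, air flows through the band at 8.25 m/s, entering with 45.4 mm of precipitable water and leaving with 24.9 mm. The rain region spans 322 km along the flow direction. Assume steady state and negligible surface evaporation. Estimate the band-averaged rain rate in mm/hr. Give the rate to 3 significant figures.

R ≈ 1.89 mm/hr

Column moisture flux per unit crosswind length is F = V × PW.
Inflow: F_in = 8.25 × 45.4 = 374.55 mm·m/s
Outflow: F_out = 8.25 × 24.9 = 205.425 mm·m/s
Steady-state rate R = (F_in − F_out)/L = (374.55 − 205.425) / 322000 m = 5.252e-04 mm/s.
R = 5.252e-04 × 3600 = 1.89 mm/hr.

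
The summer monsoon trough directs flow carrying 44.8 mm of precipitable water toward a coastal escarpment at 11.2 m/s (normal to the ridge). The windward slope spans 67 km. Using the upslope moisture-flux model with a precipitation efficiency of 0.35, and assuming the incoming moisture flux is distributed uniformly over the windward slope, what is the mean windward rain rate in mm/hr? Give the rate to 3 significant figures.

Incoming column moisture flux per unit ridge length: F = V × PW = 11.2 × 44.8 = 501.76 mm·m/s.
Spread over the 67 km slope with efficiency ε = 0.35: R = ε·F/W = 0.35 × 501.76 / 67000 m = 2.621e-03 mm/s.
R = 2.621e-03 × 3600 = 9.44 mm/hr.

R ≈ 9.44 mm/hr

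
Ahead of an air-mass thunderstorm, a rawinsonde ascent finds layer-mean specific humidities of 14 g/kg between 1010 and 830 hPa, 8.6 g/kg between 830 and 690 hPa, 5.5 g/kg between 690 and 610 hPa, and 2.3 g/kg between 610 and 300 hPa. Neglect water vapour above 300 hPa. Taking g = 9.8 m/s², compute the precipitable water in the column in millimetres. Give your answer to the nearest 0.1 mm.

Precipitable water is the column-integrated vapour mass per unit area: PW = (1/g) Σ q̄ Δp, with q in kg/kg and Δp in Pa (1 kg/m² of water = 1 mm).
Layer 1010–830 hPa: Δp = 180 hPa = 18000 Pa, q̄ = 0.014 kg/kg → 0.014 × 18000 / 9.8 = 25.71 mm
Layer 830–690 hPa: Δp = 140 hPa = 14000 Pa, q̄ = 0.0086 kg/kg → 0.0086 × 14000 / 9.8 = 12.29 mm
Layer 690–610 hPa: Δp = 80 hPa = 8000 Pa, q̄ = 0.0055 kg/kg → 0.0055 × 8000 / 9.8 = 4.49 mm
Layer 610–300 hPa: Δp = 310 hPa = 31000 Pa, q̄ = 0.0023 kg/kg → 0.0023 × 31000 / 9.8 = 7.28 mm
PW = 25.71 + 12.29 + 4.49 + 7.28 = 49.77 ≈ 49.8 mm.

PW ≈ 49.8 mm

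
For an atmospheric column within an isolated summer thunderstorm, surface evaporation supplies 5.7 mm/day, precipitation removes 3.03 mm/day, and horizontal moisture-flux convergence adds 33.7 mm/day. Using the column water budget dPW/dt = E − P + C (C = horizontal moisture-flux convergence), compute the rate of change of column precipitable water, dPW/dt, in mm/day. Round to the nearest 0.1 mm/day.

dPW/dt ≈ 36.4 mm/day

dPW/dt = E − P + C = 5.7 − 3.03 + (33.7) = 36.4 mm/day.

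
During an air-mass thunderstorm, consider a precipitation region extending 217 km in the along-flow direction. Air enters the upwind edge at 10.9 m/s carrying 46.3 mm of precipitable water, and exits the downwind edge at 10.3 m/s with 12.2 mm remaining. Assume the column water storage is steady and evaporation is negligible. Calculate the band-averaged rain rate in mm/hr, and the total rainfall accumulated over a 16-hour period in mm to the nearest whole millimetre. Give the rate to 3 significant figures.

Column moisture flux per unit crosswind length is F = V × PW.
Inflow: F_in = 10.9 × 46.3 = 504.67 mm·m/s
Outflow: F_out = 10.3 × 12.2 = 125.66 mm·m/s
Steady-state rate R = (F_in − F_out)/L = (504.67 − 125.66) / 217000 m = 1.747e-03 mm/s.
R = 1.747e-03 × 3600 = 6.29 mm/hr.
Over 16 h: total = 6.29 × 16 = 100.64 ≈ 101 mm.

R ≈ 6.29 mm/hr; total ≈ 101 mm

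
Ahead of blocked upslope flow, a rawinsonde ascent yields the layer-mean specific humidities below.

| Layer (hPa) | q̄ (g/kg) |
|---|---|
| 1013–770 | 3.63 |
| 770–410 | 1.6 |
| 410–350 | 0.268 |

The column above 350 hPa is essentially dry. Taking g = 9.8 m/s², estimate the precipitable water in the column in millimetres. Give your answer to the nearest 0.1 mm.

Precipitable water is the column-integrated vapour mass per unit area: PW = (1/g) Σ q̄ Δp, with q in kg/kg and Δp in Pa (1 kg/m² of water = 1 mm).
Layer 1013–770 hPa: Δp = 243 hPa = 24300 Pa, q̄ = 0.00363 kg/kg → 0.00363 × 24300 / 9.8 = 9.00 mm
Layer 770–410 hPa: Δp = 360 hPa = 36000 Pa, q̄ = 0.0016 kg/kg → 0.0016 × 36000 / 9.8 = 5.88 mm
Layer 410–350 hPa: Δp = 60 hPa = 6000 Pa, q̄ = 0.000268 kg/kg → 0.000268 × 6000 / 9.8 = 0.16 mm
PW = 9.00 + 5.88 + 0.16 = 15.04 ≈ 15.0 mm.

PW ≈ 15.0 mm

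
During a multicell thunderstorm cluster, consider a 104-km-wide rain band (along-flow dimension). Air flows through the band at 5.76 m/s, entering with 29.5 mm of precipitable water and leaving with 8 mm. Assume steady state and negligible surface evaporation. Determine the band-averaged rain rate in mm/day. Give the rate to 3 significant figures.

R ≈ 103 mm/day

Column moisture flux per unit crosswind length is F = V × PW.
Inflow: F_in = 5.76 × 29.5 = 169.92 mm·m/s
Outflow: F_out = 5.76 × 8 = 46.08 mm·m/s
Steady-state rate R = (F_in − F_out)/L = (169.92 − 46.08) / 104000 m = 1.191e-03 mm/s.
R = 1.191e-03 × 3600 × 24 = 103 mm/day.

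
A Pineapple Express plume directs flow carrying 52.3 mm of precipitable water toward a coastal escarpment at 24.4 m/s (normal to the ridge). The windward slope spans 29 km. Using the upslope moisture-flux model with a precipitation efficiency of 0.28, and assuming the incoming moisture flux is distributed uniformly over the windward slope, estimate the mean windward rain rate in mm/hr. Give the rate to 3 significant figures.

Incoming column moisture flux per unit ridge length: F = V × PW = 24.4 × 52.3 = 1276.12 mm·m/s.
Spread over the 29 km slope with efficiency ε = 0.28: R = ε·F/W = 0.28 × 1276.12 / 29000 m = 1.232e-02 mm/s.
R = 1.232e-02 × 3600 = 44.4 mm/hr.

R ≈ 44.4 mm/hr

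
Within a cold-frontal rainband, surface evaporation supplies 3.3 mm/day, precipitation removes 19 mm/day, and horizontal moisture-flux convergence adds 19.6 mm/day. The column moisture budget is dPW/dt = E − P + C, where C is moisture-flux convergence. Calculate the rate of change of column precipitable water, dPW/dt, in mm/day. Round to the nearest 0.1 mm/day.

dPW/dt ≈ 3.9 mm/day

dPW/dt = E − P + C = 3.3 − 19 + (19.6) = 3.9 mm/day.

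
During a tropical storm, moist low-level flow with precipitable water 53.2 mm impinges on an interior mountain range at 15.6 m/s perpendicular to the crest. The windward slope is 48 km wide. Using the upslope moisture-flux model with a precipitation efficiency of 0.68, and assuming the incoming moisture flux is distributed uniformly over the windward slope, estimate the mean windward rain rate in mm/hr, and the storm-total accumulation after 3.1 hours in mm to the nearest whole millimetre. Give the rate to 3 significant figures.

Incoming column moisture flux per unit ridge length: F = V × PW = 15.6 × 53.2 = 829.92 mm·m/s.
Spread over the 48 km slope with efficiency ε = 0.68: R = ε·F/W = 0.68 × 829.92 / 48000 m = 1.176e-02 mm/s.
R = 1.176e-02 × 3600 = 42.3 mm/hr.
Over 3.1 h: total = 42.3 × 3.1 = 131.13 ≈ 131 mm.

R ≈ 42.3 mm/hr; total ≈ 131 mm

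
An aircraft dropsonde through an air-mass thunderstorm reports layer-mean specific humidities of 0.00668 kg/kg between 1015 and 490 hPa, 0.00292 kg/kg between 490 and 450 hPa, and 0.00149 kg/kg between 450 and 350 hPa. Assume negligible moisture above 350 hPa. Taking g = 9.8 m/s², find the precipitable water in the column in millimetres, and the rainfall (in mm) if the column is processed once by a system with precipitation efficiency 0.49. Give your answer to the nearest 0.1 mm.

Precipitable water is the column-integrated vapour mass per unit area: PW = (1/g) Σ q̄ Δp, with q in kg/kg and Δp in Pa (1 kg/m² of water = 1 mm).
Layer 1015–490 hPa: Δp = 525 hPa = 52500 Pa, q̄ = 0.00668 kg/kg → 0.00668 × 52500 / 9.8 = 35.79 mm
Layer 490–450 hPa: Δp = 40 hPa = 4000 Pa, q̄ = 0.00292 kg/kg → 0.00292 × 4000 / 9.8 = 1.19 mm
Layer 450–350 hPa: Δp = 100 hPa = 10000 Pa, q̄ = 0.00149 kg/kg → 0.00149 × 10000 / 9.8 = 1.52 mm
PW = 35.79 + 1.19 + 1.52 = 38.50 ≈ 38.5 mm.
Rainfall = ε × PW = 0.49 × 38.5 = 18.9 mm.

PW ≈ 38.5 mm; rainfall ≈ 18.9 mm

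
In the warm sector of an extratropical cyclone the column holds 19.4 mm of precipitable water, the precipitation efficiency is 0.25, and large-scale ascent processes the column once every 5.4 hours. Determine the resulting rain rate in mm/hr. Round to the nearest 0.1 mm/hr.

Each overturning extracts ε × PW = 0.25 × 19.4 = 4.85 mm.
Rate = ε·PW / τ = 4.85 / 5.4 h = 0.9 mm/hr.

R ≈ 0.9 mm/hr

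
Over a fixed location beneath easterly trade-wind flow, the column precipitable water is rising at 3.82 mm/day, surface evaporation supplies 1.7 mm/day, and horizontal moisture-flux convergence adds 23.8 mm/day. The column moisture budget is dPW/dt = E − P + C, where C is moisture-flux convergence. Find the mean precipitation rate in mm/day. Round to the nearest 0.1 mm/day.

P ≈ 21.7 mm/day

dPW/dt = +3.82 mm/day.
P = E + C − dPW/dt = 1.7 + (23.8) − (+3.82) = 21.7 mm/day.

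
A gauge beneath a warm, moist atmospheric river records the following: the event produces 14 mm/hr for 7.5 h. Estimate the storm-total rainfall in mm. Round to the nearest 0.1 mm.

total ≈ 105.0 mm

Total = Σ Rᵢ Δtᵢ = 14 × 7.5
      = 105 = 105.0 mm.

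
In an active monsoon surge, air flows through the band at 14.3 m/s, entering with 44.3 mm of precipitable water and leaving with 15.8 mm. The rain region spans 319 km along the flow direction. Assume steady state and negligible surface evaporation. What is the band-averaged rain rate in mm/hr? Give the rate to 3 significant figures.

R ≈ 4.60 mm/hr

Column moisture flux per unit crosswind length is F = V × PW.
Inflow: F_in = 14.3 × 44.3 = 633.49 mm·m/s
Outflow: F_out = 14.3 × 15.8 = 225.94 mm·m/s
Steady-state rate R = (F_in − F_out)/L = (633.49 − 225.94) / 319000 m = 1.278e-03 mm/s.
R = 1.278e-03 × 3600 = 4.60 mm/hr.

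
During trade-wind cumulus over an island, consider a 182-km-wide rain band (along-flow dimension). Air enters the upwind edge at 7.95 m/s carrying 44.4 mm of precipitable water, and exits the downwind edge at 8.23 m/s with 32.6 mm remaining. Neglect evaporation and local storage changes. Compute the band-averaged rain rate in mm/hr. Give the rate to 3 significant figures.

R ≈ 1.68 mm/hr

Column moisture flux per unit crosswind length is F = V × PW.
Inflow: F_in = 7.95 × 44.4 = 352.98 mm·m/s
Outflow: F_out = 8.23 × 32.6 = 268.298 mm·m/s
Steady-state rate R = (F_in − F_out)/L = (352.98 − 268.298) / 182000 m = 4.653e-04 mm/s.
R = 4.653e-04 × 3600 = 1.68 mm/hr.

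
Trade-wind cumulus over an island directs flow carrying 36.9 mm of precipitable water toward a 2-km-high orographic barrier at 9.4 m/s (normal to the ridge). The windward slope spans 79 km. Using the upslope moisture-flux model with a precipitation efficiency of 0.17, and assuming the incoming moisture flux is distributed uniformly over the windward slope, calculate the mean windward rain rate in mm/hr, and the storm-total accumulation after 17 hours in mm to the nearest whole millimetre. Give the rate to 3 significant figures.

R ≈ 2.69 mm/hr; total ≈ 46 mm

Incoming column moisture flux per unit ridge length: F = V × PW = 9.4 × 36.9 = 346.86 mm·m/s.
Spread over the 79 km slope with efficiency ε = 0.17: R = ε·F/W = 0.17 × 346.86 / 79000 m = 7.464e-04 mm/s.
R = 7.464e-04 × 3600 = 2.69 mm/hr.
Over 17 h: total = 2.69 × 17 = 45.73 ≈ 46 mm.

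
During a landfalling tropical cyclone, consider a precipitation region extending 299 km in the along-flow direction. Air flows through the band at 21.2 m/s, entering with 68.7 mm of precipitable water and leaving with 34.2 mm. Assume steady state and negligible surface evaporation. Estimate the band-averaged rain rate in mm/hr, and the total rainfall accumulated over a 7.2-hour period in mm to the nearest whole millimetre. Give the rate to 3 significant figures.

R ≈ 8.81 mm/hr; total ≈ 63 mm

Column moisture flux per unit crosswind length is F = V × PW.
Inflow: F_in = 21.2 × 68.7 = 1456.44 mm·m/s
Outflow: F_out = 21.2 × 34.2 = 725.04 mm·m/s
Steady-state rate R = (F_in − F_out)/L = (1456.44 − 725.04) / 299000 m = 2.446e-03 mm/s.
R = 2.446e-03 × 3600 = 8.81 mm/hr.
Over 7.2 h: total = 8.81 × 7.2 = 63.432 ≈ 63 mm.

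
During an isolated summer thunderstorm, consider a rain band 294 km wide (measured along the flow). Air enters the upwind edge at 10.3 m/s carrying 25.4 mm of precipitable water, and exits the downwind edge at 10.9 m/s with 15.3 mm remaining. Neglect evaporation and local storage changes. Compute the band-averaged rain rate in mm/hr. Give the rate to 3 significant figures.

R ≈ 1.16 mm/hr

Column moisture flux per unit crosswind length is F = V × PW.
Inflow: F_in = 10.3 × 25.4 = 261.62 mm·m/s
Outflow: F_out = 10.9 × 15.3 = 166.77 mm·m/s
Steady-state rate R = (F_in − F_out)/L = (261.62 − 166.77) / 294000 m = 3.226e-04 mm/s.
R = 3.226e-04 × 3600 = 1.16 mm/hr.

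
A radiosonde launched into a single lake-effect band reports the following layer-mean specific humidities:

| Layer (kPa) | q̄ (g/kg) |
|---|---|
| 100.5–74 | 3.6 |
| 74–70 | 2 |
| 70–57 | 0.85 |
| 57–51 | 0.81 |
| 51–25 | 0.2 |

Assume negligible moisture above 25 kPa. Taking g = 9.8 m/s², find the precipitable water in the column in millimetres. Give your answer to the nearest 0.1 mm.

PW ≈ 12.7 mm

Precipitable water is the column-integrated vapour mass per unit area: PW = (1/g) Σ q̄ Δp, with q in kg/kg and Δp in Pa (1 kg/m² of water = 1 mm).
Layer 100.5–74 kPa: Δp = 265 hPa = 26500 Pa, q̄ = 0.0036 kg/kg → 0.0036 × 26500 / 9.8 = 9.73 mm
Layer 74–70 kPa: Δp = 40 hPa = 4000 Pa, q̄ = 0.002 kg/kg → 0.002 × 4000 / 9.8 = 0.82 mm
Layer 70–57 kPa: Δp = 130 hPa = 13000 Pa, q̄ = 0.00085 kg/kg → 0.00085 × 13000 / 9.8 = 1.13 mm
Layer 57–51 kPa: Δp = 60 hPa = 6000 Pa, q̄ = 0.00081 kg/kg → 0.00081 × 6000 / 9.8 = 0.50 mm
Layer 51–25 kPa: Δp = 260 hPa = 26000 Pa, q̄ = 0.0002 kg/kg → 0.0002 × 26000 / 9.8 = 0.53 mm
PW = 9.73 + 0.82 + 1.13 + 0.50 + 0.53 = 12.71 ≈ 12.7 mm.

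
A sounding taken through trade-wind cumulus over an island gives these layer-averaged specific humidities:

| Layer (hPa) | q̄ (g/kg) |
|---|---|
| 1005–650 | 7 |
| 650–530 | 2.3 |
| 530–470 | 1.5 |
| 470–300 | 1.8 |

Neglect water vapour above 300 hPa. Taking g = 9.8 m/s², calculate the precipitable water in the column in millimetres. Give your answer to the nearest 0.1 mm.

Precipitable water is the column-integrated vapour mass per unit area: PW = (1/g) Σ q̄ Δp, with q in kg/kg and Δp in Pa (1 kg/m² of water = 1 mm).
Layer 1005–650 hPa: Δp = 355 hPa = 35500 Pa, q̄ = 0.007 kg/kg → 0.007 × 35500 / 9.8 = 25.36 mm
Layer 650–530 hPa: Δp = 120 hPa = 12000 Pa, q̄ = 0.0023 kg/kg → 0.0023 × 12000 / 9.8 = 2.82 mm
Layer 530–470 hPa: Δp = 60 hPa = 6000 Pa, q̄ = 0.0015 kg/kg → 0.0015 × 6000 / 9.8 = 0.92 mm
Layer 470–300 hPa: Δp = 170 hPa = 17000 Pa, q̄ = 0.0018 kg/kg → 0.0018 × 17000 / 9.8 = 3.12 mm
PW = 25.36 + 2.82 + 0.92 + 3.12 = 32.22 ≈ 32.2 mm.

PW ≈ 32.2 mm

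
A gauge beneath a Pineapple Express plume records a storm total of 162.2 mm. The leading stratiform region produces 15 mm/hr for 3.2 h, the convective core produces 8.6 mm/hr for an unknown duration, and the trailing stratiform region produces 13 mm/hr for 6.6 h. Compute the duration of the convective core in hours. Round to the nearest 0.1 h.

duration ≈ 3.3 h

Known phases: 15 × 3.2 + 13 × 6.6 = 48 + 85.8 = 133.8 mm.
Remaining depth = 162.2 − 133.8 = 28.4 mm.
Duration = 28.4 / 8.6 = 3.3 h.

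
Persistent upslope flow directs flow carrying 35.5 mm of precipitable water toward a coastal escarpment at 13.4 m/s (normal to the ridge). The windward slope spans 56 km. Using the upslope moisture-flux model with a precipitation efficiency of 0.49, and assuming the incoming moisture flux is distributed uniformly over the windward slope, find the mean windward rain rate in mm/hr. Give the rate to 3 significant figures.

Incoming column moisture flux per unit ridge length: F = V × PW = 13.4 × 35.5 = 475.7 mm·m/s.
Spread over the 56 km slope with efficiency ε = 0.49: R = ε·F/W = 0.49 × 475.7 / 56000 m = 4.162e-03 mm/s.
R = 4.162e-03 × 3600 = 15.0 mm/hr.

R ≈ 15.0 mm/hr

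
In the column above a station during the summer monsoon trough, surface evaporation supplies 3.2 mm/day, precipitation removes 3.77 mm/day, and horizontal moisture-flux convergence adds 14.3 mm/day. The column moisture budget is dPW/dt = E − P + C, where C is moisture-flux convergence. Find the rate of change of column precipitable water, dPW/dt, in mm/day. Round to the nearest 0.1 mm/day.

dPW/dt = E − P + C = 3.2 − 3.77 + (14.3) = 13.7 mm/day.

dPW/dt ≈ 13.7 mm/day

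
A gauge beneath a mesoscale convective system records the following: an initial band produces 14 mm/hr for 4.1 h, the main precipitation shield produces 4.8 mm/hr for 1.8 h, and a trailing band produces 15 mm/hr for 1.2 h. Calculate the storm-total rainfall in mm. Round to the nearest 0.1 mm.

total ≈ 84.0 mm

Total = Σ Rᵢ Δtᵢ = 14 × 4.1 + 4.8 × 1.8 + 15 × 1.2
      = 57.4 + 8.64 + 18 = 84.0 mm.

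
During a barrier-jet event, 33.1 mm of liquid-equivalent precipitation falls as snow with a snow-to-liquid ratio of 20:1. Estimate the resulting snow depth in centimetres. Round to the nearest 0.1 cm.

Snow depth = liquid × ratio = 33.1 mm × 20 = 662 mm = 66.2 cm.

snow depth ≈ 66.2 cm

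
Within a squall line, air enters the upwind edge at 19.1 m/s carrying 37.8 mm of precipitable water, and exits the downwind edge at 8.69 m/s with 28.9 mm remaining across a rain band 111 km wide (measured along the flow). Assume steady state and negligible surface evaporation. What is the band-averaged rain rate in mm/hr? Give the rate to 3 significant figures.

Column moisture flux per unit crosswind length is F = V × PW.
Inflow: F_in = 19.1 × 37.8 = 721.98 mm·m/s
Outflow: F_out = 8.69 × 28.9 = 251.141 mm·m/s
Steady-state rate R = (F_in − F_out)/L = (721.98 − 251.141) / 111000 m = 4.242e-03 mm/s.
R = 4.242e-03 × 3600 = 15.3 mm/hr.

R ≈ 15.3 mm/hr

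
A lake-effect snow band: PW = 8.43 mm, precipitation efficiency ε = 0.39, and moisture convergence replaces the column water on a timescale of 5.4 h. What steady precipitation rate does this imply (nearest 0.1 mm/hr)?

R ≈ 0.6 mm/hr

Each overturning extracts ε × PW = 0.39 × 8.43 = 3.2877 mm.
Rate = ε·PW / τ = 3.2877 / 5.4 h = 0.6 mm/hr.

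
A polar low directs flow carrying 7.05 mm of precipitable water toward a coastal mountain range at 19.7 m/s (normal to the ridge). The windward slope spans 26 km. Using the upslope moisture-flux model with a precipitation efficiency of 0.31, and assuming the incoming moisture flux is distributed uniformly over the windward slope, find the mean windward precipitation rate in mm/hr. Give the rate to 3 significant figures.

R ≈ 5.96 mm/hr

Incoming column moisture flux per unit ridge length: F = V × PW = 19.7 × 7.05 = 138.885 mm·m/s.
Spread over the 26 km slope with efficiency ε = 0.31: R = ε·F/W = 0.31 × 138.885 / 26000 m = 1.656e-03 mm/s.
R = 1.656e-03 × 3600 = 5.96 mm/hr.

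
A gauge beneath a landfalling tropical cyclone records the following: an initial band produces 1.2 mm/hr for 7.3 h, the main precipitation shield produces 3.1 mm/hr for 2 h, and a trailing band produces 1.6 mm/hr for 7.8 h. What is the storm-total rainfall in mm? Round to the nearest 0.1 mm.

Total = Σ Rᵢ Δtᵢ = 1.2 × 7.3 + 3.1 × 2 + 1.6 × 7.8
      = 8.76 + 6.2 + 12.48 = 27.4 mm.

total ≈ 27.4 mm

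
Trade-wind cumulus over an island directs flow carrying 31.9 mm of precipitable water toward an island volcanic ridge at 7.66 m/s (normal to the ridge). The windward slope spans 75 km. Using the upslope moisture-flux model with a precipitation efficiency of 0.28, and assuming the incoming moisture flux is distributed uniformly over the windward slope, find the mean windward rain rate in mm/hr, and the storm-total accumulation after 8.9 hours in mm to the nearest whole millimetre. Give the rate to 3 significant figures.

R ≈ 3.28 mm/hr; total ≈ 29 mm

Incoming column moisture flux per unit ridge length: F = V × PW = 7.66 × 31.9 = 244.354 mm·m/s.
Spread over the 75 km slope with efficiency ε = 0.28: R = ε·F/W = 0.28 × 244.354 / 75000 m = 9.123e-04 mm/s.
R = 9.123e-04 × 3600 = 3.28 mm/hr.
Over 8.9 h: total = 3.28 × 8.9 = 29.192 ≈ 29 mm.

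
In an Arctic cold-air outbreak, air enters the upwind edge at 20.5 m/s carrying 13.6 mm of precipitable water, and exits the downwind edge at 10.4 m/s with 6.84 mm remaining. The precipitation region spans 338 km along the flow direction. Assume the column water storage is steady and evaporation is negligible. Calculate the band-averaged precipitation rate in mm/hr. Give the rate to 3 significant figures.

R ≈ 2.21 mm/hr

Column moisture flux per unit crosswind length is F = V × PW.
Inflow: F_in = 20.5 × 13.6 = 278.8 mm·m/s
Outflow: F_out = 10.4 × 6.84 = 71.136 mm·m/s
Steady-state rate R = (F_in − F_out)/L = (278.8 − 71.136) / 338000 m = 6.144e-04 mm/s.
R = 6.144e-04 × 3600 = 2.21 mm/hr.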